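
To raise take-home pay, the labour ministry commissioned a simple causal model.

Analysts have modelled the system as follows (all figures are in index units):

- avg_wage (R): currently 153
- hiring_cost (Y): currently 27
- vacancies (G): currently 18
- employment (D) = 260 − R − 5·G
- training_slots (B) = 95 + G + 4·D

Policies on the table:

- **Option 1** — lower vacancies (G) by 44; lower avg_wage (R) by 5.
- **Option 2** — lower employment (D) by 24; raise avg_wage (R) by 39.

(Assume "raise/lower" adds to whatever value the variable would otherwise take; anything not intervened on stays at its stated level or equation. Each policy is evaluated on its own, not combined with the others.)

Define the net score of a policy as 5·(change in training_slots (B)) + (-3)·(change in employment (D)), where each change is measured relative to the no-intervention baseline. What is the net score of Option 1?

Baseline:
  R = 153
  G = 18
  D = 260 − 153 − 5·18 = 17
  B = 95 + 18 + 4·17 = 181
Option 1 (G − 44, R − 5):
  R = 153 − 5 = 148
  G = 18 − 44 = -26
  D = 260 − 148 − 5·(-26) = 242
  B = 95 + (-26) + 4·242 = 1037
ΔB = 1037 − 181 = 856; ΔD = 242 − 17 = 225
Score = 5·856 + (-3)·225 = 3605

3605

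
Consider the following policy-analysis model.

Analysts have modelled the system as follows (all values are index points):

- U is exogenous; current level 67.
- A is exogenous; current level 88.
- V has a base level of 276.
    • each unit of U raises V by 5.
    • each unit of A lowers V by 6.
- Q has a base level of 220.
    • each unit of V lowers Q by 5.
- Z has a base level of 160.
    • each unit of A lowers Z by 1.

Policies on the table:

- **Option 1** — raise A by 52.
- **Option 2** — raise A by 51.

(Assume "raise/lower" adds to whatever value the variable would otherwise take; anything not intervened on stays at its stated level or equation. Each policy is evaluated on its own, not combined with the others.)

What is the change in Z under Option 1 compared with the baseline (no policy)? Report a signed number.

-52

Baseline:
  A = 88
  Z = 160 − 88 = 72
Option 1 (A + 52):
  A = 88 + 52 = 140
  Z = 160 − 140 = 20
Change in Z: 20 − 72 = -52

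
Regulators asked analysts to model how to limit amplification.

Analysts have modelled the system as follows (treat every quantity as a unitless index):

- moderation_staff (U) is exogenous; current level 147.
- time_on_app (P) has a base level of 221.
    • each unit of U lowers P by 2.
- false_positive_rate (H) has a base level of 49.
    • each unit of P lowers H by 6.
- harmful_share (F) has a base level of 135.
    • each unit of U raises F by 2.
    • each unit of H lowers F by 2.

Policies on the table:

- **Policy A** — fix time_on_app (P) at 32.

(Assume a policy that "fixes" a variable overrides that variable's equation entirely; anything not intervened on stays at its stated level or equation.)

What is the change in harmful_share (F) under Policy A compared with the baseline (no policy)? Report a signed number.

1260

Baseline:
  U = 147
  P = 221 − 2·147 = -73
  H = 49 − 6·(-73) = 487
  F = 135 + 2·147 − 2·487 = -545
Policy A (P := 32):
  U = 147
  P = 32
  H = 49 − 6·32 = -143
  F = 135 + 2·147 − 2·(-143) = 715
Change in F: 715 − (-545) = 1260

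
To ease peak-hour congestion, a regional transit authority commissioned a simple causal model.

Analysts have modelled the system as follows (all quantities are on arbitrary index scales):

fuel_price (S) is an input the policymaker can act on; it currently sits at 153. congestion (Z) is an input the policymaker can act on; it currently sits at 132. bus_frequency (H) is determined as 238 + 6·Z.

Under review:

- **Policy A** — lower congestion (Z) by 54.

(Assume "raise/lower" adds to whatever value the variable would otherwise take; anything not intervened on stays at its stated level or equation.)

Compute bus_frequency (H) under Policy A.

Policy A (Z − 54):
  Z = 132 − 54 = 78
  H = 238 + 6·78 = 706

706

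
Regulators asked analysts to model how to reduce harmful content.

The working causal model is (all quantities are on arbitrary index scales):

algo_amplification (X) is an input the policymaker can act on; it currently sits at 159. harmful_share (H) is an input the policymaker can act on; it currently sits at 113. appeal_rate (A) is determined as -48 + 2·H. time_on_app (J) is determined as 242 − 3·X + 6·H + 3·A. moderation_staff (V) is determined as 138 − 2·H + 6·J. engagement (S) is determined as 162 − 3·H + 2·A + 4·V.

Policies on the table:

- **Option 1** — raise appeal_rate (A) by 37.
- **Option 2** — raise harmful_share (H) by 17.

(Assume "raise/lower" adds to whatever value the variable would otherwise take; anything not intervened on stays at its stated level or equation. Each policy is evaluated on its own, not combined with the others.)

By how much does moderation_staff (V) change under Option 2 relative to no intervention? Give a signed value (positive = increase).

Baseline:
  X = 159
  H = 113
  A = -48 + 2·113 = 178
  J = 242 − 3·159 + 6·113 + 3·178 = 977
  V = 138 − 2·113 + 6·977 = 5774
Option 2 (H + 17):
  X = 159
  H = 113 + 17 = 130
  A = -48 + 2·130 = 212
  J = 242 − 3·159 + 6·130 + 3·212 = 1181
  V = 138 − 2·130 + 6·1181 = 6964
Change in V: 6964 − 5774 = 1190

1190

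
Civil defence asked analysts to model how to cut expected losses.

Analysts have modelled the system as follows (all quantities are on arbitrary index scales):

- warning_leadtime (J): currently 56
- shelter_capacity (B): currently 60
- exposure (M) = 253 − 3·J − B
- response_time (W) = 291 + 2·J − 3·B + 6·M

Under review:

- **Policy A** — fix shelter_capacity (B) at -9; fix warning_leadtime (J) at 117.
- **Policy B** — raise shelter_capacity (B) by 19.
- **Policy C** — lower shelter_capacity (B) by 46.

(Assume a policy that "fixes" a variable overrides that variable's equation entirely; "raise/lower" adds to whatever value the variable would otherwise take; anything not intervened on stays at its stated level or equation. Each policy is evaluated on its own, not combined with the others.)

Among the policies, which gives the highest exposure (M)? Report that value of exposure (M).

71

Policy A (B := -9, J := 117):
  J = 117
  B = -9
  M = 253 − 3·117 − (-9) = -89
Policy B (B + 19):
  J = 56
  B = 60 + 19 = 79
  M = 253 − 3·56 − 79 = 6
Policy C (B − 46):
  J = 56
  B = 60 − 46 = 14
  M = 253 − 3·56 − 14 = 71
Comparing — Policy A: M=-89, Policy B: M=6, Policy C: M=71. Highest is 71 (Policy C).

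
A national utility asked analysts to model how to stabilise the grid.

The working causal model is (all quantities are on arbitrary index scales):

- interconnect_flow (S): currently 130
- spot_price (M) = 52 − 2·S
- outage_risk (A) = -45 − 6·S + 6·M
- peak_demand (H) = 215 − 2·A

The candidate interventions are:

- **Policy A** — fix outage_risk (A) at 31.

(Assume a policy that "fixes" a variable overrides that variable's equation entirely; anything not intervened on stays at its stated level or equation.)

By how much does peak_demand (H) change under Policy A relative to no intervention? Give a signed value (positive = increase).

-4208

Baseline:
  S = 130
  M = 52 − 2·130 = -208
  A = -45 − 6·130 + 6·(-208) = -2073
  H = 215 − 2·(-2073) = 4361
Policy A (A := 31):
  S = 130
  M = 52 − 2·130 = -208
  A = 31
  H = 215 − 2·31 = 153
Change in H: 153 − 4361 = -4208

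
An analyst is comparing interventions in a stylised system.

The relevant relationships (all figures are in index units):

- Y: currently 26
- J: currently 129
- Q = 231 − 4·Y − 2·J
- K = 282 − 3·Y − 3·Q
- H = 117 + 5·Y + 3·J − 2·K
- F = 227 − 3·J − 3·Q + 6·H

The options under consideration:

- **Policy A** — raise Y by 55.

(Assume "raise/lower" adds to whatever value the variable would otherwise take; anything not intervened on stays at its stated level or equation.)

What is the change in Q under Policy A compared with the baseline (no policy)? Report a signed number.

Baseline:
  Y = 26
  J = 129
  Q = 231 − 4·26 − 2·129 = -131
Policy A (Y + 55):
  Y = 26 + 55 = 81
  J = 129
  Q = 231 − 4·81 − 2·129 = -351
Change in Q: -351 − (-131) = -220

-220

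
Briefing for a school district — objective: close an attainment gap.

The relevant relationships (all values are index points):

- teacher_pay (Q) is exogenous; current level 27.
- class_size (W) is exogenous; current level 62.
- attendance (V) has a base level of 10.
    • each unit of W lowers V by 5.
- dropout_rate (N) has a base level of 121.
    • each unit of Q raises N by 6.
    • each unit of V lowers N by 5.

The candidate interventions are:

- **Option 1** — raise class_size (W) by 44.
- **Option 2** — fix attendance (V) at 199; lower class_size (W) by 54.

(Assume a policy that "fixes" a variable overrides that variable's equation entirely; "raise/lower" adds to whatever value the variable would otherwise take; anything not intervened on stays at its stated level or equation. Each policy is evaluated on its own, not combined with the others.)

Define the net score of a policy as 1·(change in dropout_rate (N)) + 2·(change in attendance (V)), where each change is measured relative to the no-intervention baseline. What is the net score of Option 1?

660

Baseline:
  Q = 27
  W = 62
  V = 10 − 5·62 = -300
  N = 121 + 6·27 − 5·(-300) = 1783
Option 1 (W + 44):
  Q = 27
  W = 62 + 44 = 106
  V = 10 − 5·106 = -520
  N = 121 + 6·27 − 5·(-520) = 2883
ΔN = 2883 − 1783 = 1100; ΔV = -520 − (-300) = -220
Score = 1·1100 + 2·(-220) = 660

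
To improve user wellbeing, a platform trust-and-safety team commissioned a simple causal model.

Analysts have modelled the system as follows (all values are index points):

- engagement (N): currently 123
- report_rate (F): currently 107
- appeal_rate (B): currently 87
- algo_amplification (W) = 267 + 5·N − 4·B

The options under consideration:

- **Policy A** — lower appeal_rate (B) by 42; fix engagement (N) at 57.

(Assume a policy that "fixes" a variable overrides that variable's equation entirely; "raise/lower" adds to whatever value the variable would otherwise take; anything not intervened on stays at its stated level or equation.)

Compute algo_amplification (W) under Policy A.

372

Policy A (B − 42, N := 57):
  N = 57
  B = 87 − 42 = 45
  W = 267 + 5·57 − 4·45 = 372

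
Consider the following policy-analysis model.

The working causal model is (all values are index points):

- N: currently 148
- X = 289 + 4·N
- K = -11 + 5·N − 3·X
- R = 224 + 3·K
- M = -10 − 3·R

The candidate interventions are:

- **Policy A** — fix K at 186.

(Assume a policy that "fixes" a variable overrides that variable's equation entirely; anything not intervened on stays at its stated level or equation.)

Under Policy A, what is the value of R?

Policy A (K := 186):
  N = 148
  X = 289 + 4·148 = 881
  K = 186
  R = 224 + 3·186 = 782

782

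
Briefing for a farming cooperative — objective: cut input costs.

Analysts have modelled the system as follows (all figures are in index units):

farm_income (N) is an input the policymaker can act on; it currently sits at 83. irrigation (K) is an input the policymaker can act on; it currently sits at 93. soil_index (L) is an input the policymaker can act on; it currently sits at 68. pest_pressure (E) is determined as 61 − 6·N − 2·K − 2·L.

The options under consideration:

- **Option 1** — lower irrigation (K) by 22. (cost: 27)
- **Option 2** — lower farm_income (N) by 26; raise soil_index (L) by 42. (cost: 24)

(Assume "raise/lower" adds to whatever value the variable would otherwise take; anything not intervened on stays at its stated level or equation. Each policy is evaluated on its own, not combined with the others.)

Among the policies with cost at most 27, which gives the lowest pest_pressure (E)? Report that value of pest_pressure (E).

Option 1 (K − 22):
  N = 83
  K = 93 − 22 = 71
  L = 68
  E = 61 − 6·83 − 2·71 − 2·68 = -715
Option 2 (N − 26, L + 42):
  N = 83 − 26 = 57
  K = 93
  L = 68 + 42 = 110
  E = 61 − 6·57 − 2·93 − 2·110 = -687
Comparing — Option 1: E=-715, Option 2: E=-687. Lowest is -715 (Option 1).

-715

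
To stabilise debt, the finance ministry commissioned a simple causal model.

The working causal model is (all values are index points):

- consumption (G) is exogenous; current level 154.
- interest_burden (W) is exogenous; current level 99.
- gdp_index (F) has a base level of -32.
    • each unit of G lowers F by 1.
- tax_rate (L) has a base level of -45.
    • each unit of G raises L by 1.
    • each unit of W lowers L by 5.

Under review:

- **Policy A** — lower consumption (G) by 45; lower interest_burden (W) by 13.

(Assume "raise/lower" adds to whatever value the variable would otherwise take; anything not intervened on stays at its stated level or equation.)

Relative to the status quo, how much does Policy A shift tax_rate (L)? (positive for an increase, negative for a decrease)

Baseline:
  G = 154
  W = 99
  L = -45 + 154 − 5·99 = -386
Policy A (G − 45, W − 13):
  G = 154 − 45 = 109
  W = 99 − 13 = 86
  L = -45 + 109 − 5·86 = -366
Change in L: -366 − (-386) = 20

20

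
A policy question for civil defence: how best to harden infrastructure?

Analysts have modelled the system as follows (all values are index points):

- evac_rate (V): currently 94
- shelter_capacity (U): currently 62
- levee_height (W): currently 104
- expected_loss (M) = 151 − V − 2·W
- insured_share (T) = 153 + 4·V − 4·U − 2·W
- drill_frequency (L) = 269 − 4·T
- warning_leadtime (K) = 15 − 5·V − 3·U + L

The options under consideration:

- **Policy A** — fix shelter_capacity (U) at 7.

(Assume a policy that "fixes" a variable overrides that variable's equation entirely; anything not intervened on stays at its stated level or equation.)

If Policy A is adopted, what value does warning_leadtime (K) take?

Policy A (U := 7):
  V = 94
  U = 7
  W = 104
  T = 153 + 4·94 − 4·7 − 2·104 = 293
  L = 269 − 4·293 = -903
  K = 15 − 5·94 − 3·7 + (-903) = -1379

-1379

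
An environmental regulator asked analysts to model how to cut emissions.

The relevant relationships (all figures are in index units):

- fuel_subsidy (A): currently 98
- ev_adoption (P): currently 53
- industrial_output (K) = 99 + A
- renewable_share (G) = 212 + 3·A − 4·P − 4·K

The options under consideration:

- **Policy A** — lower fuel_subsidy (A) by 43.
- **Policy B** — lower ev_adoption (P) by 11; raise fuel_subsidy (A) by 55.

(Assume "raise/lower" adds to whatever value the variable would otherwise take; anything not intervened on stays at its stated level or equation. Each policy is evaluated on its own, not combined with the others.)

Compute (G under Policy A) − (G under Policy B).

54

Policy A (A − 43):
  A = 98 − 43 = 55
  P = 53
  K = 99 + 55 = 154
  G = 212 + 3·55 − 4·53 − 4·154 = -451
Policy B (P − 11, A + 55):
  A = 98 + 55 = 153
  P = 53 − 11 = 42
  K = 99 + 153 = 252
  G = 212 + 3·153 − 4·42 − 4·252 = -505
G: -451 − (-505) = 54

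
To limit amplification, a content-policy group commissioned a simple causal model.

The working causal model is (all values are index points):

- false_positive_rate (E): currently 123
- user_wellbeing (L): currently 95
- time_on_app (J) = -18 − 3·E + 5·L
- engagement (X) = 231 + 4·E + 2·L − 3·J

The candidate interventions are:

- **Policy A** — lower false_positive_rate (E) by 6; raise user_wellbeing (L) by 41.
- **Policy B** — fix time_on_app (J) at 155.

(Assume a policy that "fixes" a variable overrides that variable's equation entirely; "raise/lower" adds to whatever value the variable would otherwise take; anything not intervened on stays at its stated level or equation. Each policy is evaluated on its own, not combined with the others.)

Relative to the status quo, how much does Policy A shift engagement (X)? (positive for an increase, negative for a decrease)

Baseline:
  E = 123
  L = 95
  J = -18 − 3·123 + 5·95 = 88
  X = 231 + 4·123 + 2·95 − 3·88 = 649
Policy A (E − 6, L + 41):
  E = 123 − 6 = 117
  L = 95 + 41 = 136
  J = -18 − 3·117 + 5·136 = 311
  X = 231 + 4·117 + 2·136 − 3·311 = 38
Change in X: 38 − 649 = -611

-611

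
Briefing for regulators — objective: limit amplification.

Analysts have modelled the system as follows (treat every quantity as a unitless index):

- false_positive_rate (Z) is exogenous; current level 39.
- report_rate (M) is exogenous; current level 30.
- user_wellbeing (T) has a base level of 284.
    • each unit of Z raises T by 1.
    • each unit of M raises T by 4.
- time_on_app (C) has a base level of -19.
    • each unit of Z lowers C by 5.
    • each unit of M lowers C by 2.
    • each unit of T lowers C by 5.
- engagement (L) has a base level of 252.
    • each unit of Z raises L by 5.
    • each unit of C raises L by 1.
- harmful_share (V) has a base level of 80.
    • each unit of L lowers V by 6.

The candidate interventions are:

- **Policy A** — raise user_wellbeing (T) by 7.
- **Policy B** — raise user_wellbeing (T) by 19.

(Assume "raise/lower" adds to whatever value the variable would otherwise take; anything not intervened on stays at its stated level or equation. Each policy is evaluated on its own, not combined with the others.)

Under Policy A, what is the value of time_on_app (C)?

-2524

Policy A (T + 7):
  Z = 39
  M = 30
  T = 284 + 39 + 4·30 (+7 from intervention) = 450
  C = -19 − 5·39 − 2·30 − 5·450 = -2524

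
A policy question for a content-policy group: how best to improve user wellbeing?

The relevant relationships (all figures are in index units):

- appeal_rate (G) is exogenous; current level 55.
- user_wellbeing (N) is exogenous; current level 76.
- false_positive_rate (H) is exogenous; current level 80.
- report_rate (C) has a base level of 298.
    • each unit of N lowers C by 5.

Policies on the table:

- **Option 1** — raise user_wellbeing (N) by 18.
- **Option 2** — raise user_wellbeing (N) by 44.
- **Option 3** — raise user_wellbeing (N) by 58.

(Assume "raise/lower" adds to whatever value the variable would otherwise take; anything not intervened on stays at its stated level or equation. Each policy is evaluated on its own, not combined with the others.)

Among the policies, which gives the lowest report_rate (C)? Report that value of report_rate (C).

Option 1 (N + 18):
  N = 76 + 18 = 94
  C = 298 − 5·94 = -172
Option 2 (N + 44):
  N = 76 + 44 = 120
  C = 298 − 5·120 = -302
Option 3 (N + 58):
  N = 76 + 58 = 134
  C = 298 − 5·134 = -372
Comparing — Option 1: C=-172, Option 2: C=-302, Option 3: C=-372. Lowest is -372 (Option 3).

-372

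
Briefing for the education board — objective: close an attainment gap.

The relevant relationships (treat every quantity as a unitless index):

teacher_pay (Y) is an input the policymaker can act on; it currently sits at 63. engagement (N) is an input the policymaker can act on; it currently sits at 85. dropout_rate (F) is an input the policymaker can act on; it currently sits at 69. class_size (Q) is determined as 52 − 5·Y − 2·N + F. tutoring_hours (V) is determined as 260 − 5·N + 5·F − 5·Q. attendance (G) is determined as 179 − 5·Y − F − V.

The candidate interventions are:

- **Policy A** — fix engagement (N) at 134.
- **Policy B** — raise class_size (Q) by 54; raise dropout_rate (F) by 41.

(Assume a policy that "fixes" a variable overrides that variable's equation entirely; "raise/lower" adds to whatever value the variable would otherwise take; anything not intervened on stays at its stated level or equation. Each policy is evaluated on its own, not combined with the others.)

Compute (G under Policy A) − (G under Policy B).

-474

Policy A (N := 134):
  Y = 63
  N = 134
  F = 69
  Q = 52 − 5·63 − 2·134 + 69 = -462
  V = 260 − 5·134 + 5·69 − 5·(-462) = 2245
  G = 179 − 5·63 − 69 − 2245 = -2450
Policy B (Q + 54, F + 41):
  Y = 63
  N = 85
  F = 69 + 41 = 110
  Q = 52 − 5·63 − 2·85 + 110 (+54 from intervention) = -269
  V = 260 − 5·85 + 5·110 − 5·(-269) = 1730
  G = 179 − 5·63 − 110 − 1730 = -1976
G: -2450 − (-1976) = -474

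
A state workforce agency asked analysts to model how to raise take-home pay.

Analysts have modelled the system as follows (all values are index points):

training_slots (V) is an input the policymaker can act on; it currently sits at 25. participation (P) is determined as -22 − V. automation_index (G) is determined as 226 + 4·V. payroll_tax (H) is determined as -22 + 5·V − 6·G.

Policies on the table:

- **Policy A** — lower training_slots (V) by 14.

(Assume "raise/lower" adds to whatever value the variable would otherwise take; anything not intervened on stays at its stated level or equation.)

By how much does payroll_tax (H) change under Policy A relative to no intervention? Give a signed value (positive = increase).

266

Baseline:
  V = 25
  G = 226 + 4·25 = 326
  H = -22 + 5·25 − 6·326 = -1853
Policy A (V − 14):
  V = 25 − 14 = 11
  G = 226 + 4·11 = 270
  H = -22 + 5·11 − 6·270 = -1587
Change in H: -1587 − (-1853) = 266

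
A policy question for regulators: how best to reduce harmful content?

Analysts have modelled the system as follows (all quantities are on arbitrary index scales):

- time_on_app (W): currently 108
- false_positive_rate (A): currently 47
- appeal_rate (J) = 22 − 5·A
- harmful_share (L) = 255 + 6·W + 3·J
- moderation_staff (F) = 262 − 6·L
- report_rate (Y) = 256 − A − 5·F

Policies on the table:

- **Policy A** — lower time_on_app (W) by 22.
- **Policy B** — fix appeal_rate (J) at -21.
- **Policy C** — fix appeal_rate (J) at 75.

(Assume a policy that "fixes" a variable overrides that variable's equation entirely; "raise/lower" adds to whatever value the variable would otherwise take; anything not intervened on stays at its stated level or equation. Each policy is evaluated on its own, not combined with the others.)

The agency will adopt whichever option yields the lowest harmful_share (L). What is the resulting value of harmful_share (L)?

Policy A (W − 22):
  W = 108 − 22 = 86
  A = 47
  J = 22 − 5·47 = -213
  L = 255 + 6·86 + 3·(-213) = 132
Policy B (J := -21):
  W = 108
  A = 47
  J = -21
  L = 255 + 6·108 + 3·(-21) = 840
Policy C (J := 75):
  W = 108
  A = 47
  J = 75
  L = 255 + 6·108 + 3·75 = 1128
Comparing — Policy A: L=132, Policy B: L=840, Policy C: L=1128. Lowest is 132 (Policy A).

132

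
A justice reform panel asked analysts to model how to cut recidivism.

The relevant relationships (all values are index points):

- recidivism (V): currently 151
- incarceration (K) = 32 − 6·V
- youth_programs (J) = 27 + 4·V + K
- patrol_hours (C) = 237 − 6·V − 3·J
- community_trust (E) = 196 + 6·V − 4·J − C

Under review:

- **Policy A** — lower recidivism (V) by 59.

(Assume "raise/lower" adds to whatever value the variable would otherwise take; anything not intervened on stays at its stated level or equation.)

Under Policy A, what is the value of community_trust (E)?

1188

Policy A (V − 59):
  V = 151 − 59 = 92
  K = 32 − 6·92 = -520
  J = 27 + 4·92 + (-520) = -125
  C = 237 − 6·92 − 3·(-125) = 60
  E = 196 + 6·92 − 4·(-125) − 60 = 1188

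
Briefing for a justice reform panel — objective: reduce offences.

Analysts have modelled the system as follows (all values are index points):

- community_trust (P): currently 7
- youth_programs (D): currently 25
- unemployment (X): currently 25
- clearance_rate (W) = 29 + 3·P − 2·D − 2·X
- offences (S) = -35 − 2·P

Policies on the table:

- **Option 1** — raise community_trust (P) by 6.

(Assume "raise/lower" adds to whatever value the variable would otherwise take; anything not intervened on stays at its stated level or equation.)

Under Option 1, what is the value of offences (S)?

-61

Option 1 (P + 6):
  P = 7 + 6 = 13
  S = -35 − 2·13 = -61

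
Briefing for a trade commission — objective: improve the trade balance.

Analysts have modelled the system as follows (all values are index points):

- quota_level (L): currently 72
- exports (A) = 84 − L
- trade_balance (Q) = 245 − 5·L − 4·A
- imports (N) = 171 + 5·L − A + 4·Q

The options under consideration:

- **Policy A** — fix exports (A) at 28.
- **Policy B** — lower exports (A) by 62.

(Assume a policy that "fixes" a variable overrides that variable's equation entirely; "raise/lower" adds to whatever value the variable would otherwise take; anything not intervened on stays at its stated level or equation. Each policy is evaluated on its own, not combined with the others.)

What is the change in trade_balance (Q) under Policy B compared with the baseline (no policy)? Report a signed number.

Baseline:
  L = 72
  A = 84 − 72 = 12
  Q = 245 − 5·72 − 4·12 = -163
Policy B (A − 62):
  L = 72
  A = 84 − 72 (−62 from intervention) = -50
  Q = 245 − 5·72 − 4·(-50) = 85
Change in Q: 85 − (-163) = 248

248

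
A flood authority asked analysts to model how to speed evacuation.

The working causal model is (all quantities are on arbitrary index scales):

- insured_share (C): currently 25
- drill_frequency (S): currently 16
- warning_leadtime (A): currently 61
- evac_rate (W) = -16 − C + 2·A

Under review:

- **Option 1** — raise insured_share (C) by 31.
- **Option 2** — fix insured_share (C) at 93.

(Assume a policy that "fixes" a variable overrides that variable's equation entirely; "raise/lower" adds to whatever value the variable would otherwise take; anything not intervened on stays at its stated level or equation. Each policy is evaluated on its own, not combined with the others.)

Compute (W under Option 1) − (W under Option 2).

37

Option 1 (C + 31):
  C = 25 + 31 = 56
  A = 61
  W = -16 − 56 + 2·61 = 50
Option 2 (C := 93):
  C = 93
  A = 61
  W = -16 − 93 + 2·61 = 13
W: 50 − 13 = 37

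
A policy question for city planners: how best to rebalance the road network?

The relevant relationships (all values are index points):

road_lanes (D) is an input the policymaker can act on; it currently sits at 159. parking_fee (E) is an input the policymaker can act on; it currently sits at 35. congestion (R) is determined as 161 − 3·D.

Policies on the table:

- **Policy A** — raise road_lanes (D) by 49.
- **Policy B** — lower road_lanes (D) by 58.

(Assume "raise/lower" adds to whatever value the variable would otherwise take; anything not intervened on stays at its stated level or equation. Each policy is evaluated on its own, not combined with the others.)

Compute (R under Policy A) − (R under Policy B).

-321

Policy A (D + 49):
  D = 159 + 49 = 208
  R = 161 − 3·208 = -463
Policy B (D − 58):
  D = 159 − 58 = 101
  R = 161 − 3·101 = -142
R: -463 − (-142) = -321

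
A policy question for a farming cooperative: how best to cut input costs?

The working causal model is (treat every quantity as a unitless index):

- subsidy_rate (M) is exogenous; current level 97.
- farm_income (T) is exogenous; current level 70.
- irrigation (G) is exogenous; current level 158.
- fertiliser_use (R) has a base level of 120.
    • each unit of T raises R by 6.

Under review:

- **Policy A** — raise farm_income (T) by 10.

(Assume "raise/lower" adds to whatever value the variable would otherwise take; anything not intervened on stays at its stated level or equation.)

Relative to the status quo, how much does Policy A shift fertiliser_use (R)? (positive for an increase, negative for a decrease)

Baseline:
  T = 70
  R = 120 + 6·70 = 540
Policy A (T + 10):
  T = 70 + 10 = 80
  R = 120 + 6·80 = 600
Change in R: 600 − 540 = 60

60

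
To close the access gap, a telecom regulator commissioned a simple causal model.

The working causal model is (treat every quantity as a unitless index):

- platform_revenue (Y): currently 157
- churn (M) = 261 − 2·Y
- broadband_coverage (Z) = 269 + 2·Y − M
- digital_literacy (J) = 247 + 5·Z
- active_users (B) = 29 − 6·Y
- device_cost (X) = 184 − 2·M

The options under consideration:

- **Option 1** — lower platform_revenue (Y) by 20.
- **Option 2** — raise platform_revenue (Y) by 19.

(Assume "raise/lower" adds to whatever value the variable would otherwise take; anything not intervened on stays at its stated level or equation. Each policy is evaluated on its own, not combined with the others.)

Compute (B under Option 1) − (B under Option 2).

Option 1 (Y − 20):
  Y = 157 − 20 = 137
  B = 29 − 6·137 = -793
Option 2 (Y + 19):
  Y = 157 + 19 = 176
  B = 29 − 6·176 = -1027
B: -793 − (-1027) = 234

234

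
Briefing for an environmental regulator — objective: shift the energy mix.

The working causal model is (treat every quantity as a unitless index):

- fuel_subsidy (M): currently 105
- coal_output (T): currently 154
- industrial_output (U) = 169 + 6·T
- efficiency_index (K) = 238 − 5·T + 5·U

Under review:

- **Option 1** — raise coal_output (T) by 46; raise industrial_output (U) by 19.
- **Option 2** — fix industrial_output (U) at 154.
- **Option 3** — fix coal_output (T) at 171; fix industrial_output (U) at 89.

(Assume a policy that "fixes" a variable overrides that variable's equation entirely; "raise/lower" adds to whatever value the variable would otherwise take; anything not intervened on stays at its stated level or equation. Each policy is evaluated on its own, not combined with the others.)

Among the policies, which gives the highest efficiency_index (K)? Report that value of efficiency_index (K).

6178

Option 1 (T + 46, U + 19):
  T = 154 + 46 = 200
  U = 169 + 6·200 (+19 from intervention) = 1388
  K = 238 − 5·200 + 5·1388 = 6178
Option 2 (U := 154):
  T = 154
  U = 154
  K = 238 − 5·154 + 5·154 = 238
Option 3 (T := 171, U := 89):
  T = 171
  U = 89
  K = 238 − 5·171 + 5·89 = -172
Comparing — Option 1: K=6178, Option 2: K=238, Option 3: K=-172. Highest is 6178 (Option 1).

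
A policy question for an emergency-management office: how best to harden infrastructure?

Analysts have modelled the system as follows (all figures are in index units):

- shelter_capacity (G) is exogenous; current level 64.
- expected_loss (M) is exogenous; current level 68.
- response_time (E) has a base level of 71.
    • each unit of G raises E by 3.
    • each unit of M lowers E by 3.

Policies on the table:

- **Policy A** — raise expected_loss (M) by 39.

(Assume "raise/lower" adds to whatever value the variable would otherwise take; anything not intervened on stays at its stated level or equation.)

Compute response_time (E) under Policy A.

Policy A (M + 39):
  G = 64
  M = 68 + 39 = 107
  E = 71 + 3·64 − 3·107 = -58

-58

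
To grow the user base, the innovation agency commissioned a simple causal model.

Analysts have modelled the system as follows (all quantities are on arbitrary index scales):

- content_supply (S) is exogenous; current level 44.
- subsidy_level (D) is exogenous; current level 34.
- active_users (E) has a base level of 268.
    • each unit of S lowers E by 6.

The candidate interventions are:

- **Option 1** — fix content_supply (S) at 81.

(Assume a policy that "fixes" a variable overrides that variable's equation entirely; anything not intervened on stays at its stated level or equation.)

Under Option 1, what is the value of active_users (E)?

Option 1 (S := 81):
  S = 81
  E = 268 − 6·81 = -218

-218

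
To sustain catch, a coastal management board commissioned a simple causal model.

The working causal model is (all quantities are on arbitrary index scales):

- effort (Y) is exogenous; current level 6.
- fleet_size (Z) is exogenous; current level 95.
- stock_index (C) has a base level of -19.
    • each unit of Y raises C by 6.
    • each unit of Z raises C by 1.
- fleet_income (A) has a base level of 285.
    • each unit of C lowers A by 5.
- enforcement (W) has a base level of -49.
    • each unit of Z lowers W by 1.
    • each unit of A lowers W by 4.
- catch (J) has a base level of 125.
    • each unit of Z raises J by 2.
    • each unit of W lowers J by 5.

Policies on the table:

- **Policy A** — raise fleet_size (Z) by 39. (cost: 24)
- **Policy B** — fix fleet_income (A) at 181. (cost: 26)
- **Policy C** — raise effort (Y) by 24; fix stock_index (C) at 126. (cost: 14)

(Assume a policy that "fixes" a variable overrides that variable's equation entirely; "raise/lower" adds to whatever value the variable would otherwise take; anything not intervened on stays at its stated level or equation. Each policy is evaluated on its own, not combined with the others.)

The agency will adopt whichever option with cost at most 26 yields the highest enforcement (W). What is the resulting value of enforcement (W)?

Policy A (Z + 39):
  Y = 6
  Z = 95 + 39 = 134
  C = -19 + 6·6 + 134 = 151
  A = 285 − 5·151 = -470
  W = -49 − 134 − 4·(-470) = 1697
Policy B (A := 181):
  Y = 6
  Z = 95
  C = -19 + 6·6 + 95 = 112
  A = 181
  W = -49 − 95 − 4·181 = -868
Policy C (Y + 24, C := 126):
  Y = 6 + 24 = 30
  Z = 95
  C = 126
  A = 285 − 5·126 = -345
  W = -49 − 95 − 4·(-345) = 1236
Comparing — Policy A: W=1697, Policy B: W=-868, Policy C: W=1236. Highest is 1697 (Policy A).

1697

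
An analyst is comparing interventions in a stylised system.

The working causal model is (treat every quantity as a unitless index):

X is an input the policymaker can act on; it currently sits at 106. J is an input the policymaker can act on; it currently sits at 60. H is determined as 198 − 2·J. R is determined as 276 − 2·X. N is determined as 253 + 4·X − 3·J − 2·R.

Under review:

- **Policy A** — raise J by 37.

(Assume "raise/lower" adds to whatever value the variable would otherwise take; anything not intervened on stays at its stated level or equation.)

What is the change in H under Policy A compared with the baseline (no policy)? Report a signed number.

-74

Baseline:
  J = 60
  H = 198 − 2·60 = 78
Policy A (J + 37):
  J = 60 + 37 = 97
  H = 198 − 2·97 = 4
Change in H: 4 − 78 = -74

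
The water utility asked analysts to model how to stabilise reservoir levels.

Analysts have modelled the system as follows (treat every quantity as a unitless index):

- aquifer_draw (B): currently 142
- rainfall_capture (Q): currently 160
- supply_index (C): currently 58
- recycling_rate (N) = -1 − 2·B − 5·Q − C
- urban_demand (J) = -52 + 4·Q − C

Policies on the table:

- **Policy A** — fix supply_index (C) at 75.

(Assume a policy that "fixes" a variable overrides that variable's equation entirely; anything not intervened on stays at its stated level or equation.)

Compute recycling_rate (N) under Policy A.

-1160

Policy A (C := 75):
  B = 142
  Q = 160
  C = 75
  N = -1 − 2·142 − 5·160 − 75 = -1160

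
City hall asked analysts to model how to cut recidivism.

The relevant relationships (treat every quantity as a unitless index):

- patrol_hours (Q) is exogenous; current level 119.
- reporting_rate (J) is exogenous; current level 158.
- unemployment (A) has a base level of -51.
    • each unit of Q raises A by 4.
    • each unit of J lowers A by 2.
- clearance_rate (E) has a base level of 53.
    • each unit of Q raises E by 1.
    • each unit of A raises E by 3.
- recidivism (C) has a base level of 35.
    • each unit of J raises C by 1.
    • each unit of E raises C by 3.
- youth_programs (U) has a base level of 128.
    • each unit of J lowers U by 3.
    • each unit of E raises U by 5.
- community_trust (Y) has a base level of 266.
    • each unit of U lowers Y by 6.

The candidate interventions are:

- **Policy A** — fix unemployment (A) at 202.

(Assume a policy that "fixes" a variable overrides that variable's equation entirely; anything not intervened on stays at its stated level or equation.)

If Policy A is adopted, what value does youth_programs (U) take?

3544

Policy A (A := 202):
  Q = 119
  J = 158
  A = 202
  E = 53 + 119 + 3·202 = 778
  U = 128 − 3·158 + 5·778 = 3544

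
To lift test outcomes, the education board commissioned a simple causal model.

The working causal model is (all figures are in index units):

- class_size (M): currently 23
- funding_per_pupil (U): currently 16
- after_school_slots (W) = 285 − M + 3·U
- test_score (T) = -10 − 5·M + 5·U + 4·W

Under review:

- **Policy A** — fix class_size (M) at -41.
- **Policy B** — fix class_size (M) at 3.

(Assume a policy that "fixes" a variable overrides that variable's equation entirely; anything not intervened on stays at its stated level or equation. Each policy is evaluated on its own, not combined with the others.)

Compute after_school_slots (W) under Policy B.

330

Policy B (M := 3):
  M = 3
  U = 16
  W = 285 − 3 + 3·16 = 330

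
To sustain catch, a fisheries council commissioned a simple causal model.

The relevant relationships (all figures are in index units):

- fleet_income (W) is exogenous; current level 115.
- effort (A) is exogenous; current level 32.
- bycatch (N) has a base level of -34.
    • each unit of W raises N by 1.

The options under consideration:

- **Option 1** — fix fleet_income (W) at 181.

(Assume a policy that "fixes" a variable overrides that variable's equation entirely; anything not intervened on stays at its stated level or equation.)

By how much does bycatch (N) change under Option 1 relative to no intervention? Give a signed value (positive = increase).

Baseline:
  W = 115
  N = -34 + 115 = 81
Option 1 (W := 181):
  W = 181
  N = -34 + 181 = 147
Change in N: 147 − 81 = 66

66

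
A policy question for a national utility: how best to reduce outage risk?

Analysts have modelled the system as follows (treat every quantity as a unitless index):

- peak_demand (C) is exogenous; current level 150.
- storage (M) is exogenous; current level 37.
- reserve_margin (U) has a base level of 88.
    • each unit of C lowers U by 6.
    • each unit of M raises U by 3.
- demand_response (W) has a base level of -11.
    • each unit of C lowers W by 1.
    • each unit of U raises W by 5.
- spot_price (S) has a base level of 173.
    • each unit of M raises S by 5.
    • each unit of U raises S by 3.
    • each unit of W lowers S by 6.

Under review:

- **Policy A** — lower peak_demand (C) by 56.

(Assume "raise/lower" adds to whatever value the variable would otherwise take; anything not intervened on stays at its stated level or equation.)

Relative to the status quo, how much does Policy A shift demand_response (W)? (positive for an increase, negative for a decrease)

Baseline:
  C = 150
  M = 37
  U = 88 − 6·150 + 3·37 = -701
  W = -11 − 150 + 5·(-701) = -3666
Policy A (C − 56):
  C = 150 − 56 = 94
  M = 37
  U = 88 − 6·94 + 3·37 = -365
  W = -11 − 94 + 5·(-365) = -1930
Change in W: -1930 − (-3666) = 1736

1736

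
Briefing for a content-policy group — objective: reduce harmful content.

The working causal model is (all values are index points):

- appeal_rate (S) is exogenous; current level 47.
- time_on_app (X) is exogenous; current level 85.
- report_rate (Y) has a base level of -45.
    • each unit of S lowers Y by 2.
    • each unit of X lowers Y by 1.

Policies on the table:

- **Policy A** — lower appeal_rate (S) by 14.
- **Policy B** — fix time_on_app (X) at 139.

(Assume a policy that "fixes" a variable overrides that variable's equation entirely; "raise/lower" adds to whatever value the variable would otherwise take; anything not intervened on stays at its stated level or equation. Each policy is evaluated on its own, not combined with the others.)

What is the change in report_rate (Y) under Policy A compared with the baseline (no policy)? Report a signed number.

28

Baseline:
  S = 47
  X = 85
  Y = -45 − 2·47 − 85 = -224
Policy A (S − 14):
  S = 47 − 14 = 33
  X = 85
  Y = -45 − 2·33 − 85 = -196
Change in Y: -196 − (-224) = 28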